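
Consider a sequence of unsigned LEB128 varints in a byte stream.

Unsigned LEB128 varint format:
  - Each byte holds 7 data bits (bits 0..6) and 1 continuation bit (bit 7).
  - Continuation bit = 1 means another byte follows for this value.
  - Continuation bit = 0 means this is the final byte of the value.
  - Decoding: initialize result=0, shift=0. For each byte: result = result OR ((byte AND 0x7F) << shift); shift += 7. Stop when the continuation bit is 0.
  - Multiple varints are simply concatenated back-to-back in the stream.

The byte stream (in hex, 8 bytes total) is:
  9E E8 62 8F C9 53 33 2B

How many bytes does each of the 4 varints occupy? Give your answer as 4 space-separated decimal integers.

  byte[0]=0x9E cont=1 payload=0x1E=30: acc |= 30<<0 -> acc=30 shift=7
  byte[1]=0xE8 cont=1 payload=0x68=104: acc |= 104<<7 -> acc=13342 shift=14
  byte[2]=0x62 cont=0 payload=0x62=98: acc |= 98<<14 -> acc=1618974 shift=21 [end]
Varint 1: bytes[0:3] = 9E E8 62 -> value 1618974 (3 byte(s))
  byte[3]=0x8F cont=1 payload=0x0F=15: acc |= 15<<0 -> acc=15 shift=7
  byte[4]=0xC9 cont=1 payload=0x49=73: acc |= 73<<7 -> acc=9359 shift=14
  byte[5]=0x53 cont=0 payload=0x53=83: acc |= 83<<14 -> acc=1369231 shift=21 [end]
Varint 2: bytes[3:6] = 8F C9 53 -> value 1369231 (3 byte(s))
  byte[6]=0x33 cont=0 payload=0x33=51: acc |= 51<<0 -> acc=51 shift=7 [end]
Varint 3: bytes[6:7] = 33 -> value 51 (1 byte(s))
  byte[7]=0x2B cont=0 payload=0x2B=43: acc |= 43<<0 -> acc=43 shift=7 [end]
Varint 4: bytes[7:8] = 2B -> value 43 (1 byte(s))

Answer: 3 3 1 1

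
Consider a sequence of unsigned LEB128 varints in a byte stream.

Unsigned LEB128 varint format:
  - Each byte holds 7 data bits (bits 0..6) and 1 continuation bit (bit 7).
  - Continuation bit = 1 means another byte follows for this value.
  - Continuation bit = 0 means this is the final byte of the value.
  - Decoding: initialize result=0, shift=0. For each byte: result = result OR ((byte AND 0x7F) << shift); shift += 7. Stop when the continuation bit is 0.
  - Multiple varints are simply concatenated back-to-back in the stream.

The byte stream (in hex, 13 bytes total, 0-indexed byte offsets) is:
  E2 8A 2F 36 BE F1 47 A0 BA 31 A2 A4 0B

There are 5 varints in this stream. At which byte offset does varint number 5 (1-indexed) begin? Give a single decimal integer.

Answer: 10

Derivation:
  byte[0]=0xE2 cont=1 payload=0x62=98: acc |= 98<<0 -> acc=98 shift=7
  byte[1]=0x8A cont=1 payload=0x0A=10: acc |= 10<<7 -> acc=1378 shift=14
  byte[2]=0x2F cont=0 payload=0x2F=47: acc |= 47<<14 -> acc=771426 shift=21 [end]
Varint 1: bytes[0:3] = E2 8A 2F -> value 771426 (3 byte(s))
  byte[3]=0x36 cont=0 payload=0x36=54: acc |= 54<<0 -> acc=54 shift=7 [end]
Varint 2: bytes[3:4] = 36 -> value 54 (1 byte(s))
  byte[4]=0xBE cont=1 payload=0x3E=62: acc |= 62<<0 -> acc=62 shift=7
  byte[5]=0xF1 cont=1 payload=0x71=113: acc |= 113<<7 -> acc=14526 shift=14
  byte[6]=0x47 cont=0 payload=0x47=71: acc |= 71<<14 -> acc=1177790 shift=21 [end]
Varint 3: bytes[4:7] = BE F1 47 -> value 1177790 (3 byte(s))
  byte[7]=0xA0 cont=1 payload=0x20=32: acc |= 32<<0 -> acc=32 shift=7
  byte[8]=0xBA cont=1 payload=0x3A=58: acc |= 58<<7 -> acc=7456 shift=14
  byte[9]=0x31 cont=0 payload=0x31=49: acc |= 49<<14 -> acc=810272 shift=21 [end]
Varint 4: bytes[7:10] = A0 BA 31 -> value 810272 (3 byte(s))
  byte[10]=0xA2 cont=1 payload=0x22=34: acc |= 34<<0 -> acc=34 shift=7
  byte[11]=0xA4 cont=1 payload=0x24=36: acc |= 36<<7 -> acc=4642 shift=14
  byte[12]=0x0B cont=0 payload=0x0B=11: acc |= 11<<14 -> acc=184866 shift=21 [end]
Varint 5: bytes[10:13] = A2 A4 0B -> value 184866 (3 byte(s))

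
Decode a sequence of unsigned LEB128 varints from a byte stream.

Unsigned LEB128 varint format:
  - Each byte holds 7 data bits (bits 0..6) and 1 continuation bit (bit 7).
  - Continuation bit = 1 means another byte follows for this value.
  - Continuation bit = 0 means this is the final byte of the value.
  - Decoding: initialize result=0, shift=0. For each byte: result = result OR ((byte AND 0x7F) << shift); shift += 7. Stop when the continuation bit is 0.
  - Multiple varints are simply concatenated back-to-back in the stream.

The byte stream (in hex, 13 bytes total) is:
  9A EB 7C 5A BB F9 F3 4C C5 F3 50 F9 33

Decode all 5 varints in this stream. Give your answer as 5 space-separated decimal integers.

  byte[0]=0x9A cont=1 payload=0x1A=26: acc |= 26<<0 -> acc=26 shift=7
  byte[1]=0xEB cont=1 payload=0x6B=107: acc |= 107<<7 -> acc=13722 shift=14
  byte[2]=0x7C cont=0 payload=0x7C=124: acc |= 124<<14 -> acc=2045338 shift=21 [end]
Varint 1: bytes[0:3] = 9A EB 7C -> value 2045338 (3 byte(s))
  byte[3]=0x5A cont=0 payload=0x5A=90: acc |= 90<<0 -> acc=90 shift=7 [end]
Varint 2: bytes[3:4] = 5A -> value 90 (1 byte(s))
  byte[4]=0xBB cont=1 payload=0x3B=59: acc |= 59<<0 -> acc=59 shift=7
  byte[5]=0xF9 cont=1 payload=0x79=121: acc |= 121<<7 -> acc=15547 shift=14
  byte[6]=0xF3 cont=1 payload=0x73=115: acc |= 115<<14 -> acc=1899707 shift=21
  byte[7]=0x4C cont=0 payload=0x4C=76: acc |= 76<<21 -> acc=161283259 shift=28 [end]
Varint 3: bytes[4:8] = BB F9 F3 4C -> value 161283259 (4 byte(s))
  byte[8]=0xC5 cont=1 payload=0x45=69: acc |= 69<<0 -> acc=69 shift=7
  byte[9]=0xF3 cont=1 payload=0x73=115: acc |= 115<<7 -> acc=14789 shift=14
  byte[10]=0x50 cont=0 payload=0x50=80: acc |= 80<<14 -> acc=1325509 shift=21 [end]
Varint 4: bytes[8:11] = C5 F3 50 -> value 1325509 (3 byte(s))
  byte[11]=0xF9 cont=1 payload=0x79=121: acc |= 121<<0 -> acc=121 shift=7
  byte[12]=0x33 cont=0 payload=0x33=51: acc |= 51<<7 -> acc=6649 shift=14 [end]
Varint 5: bytes[11:13] = F9 33 -> value 6649 (2 byte(s))

Answer: 2045338 90 161283259 1325509 6649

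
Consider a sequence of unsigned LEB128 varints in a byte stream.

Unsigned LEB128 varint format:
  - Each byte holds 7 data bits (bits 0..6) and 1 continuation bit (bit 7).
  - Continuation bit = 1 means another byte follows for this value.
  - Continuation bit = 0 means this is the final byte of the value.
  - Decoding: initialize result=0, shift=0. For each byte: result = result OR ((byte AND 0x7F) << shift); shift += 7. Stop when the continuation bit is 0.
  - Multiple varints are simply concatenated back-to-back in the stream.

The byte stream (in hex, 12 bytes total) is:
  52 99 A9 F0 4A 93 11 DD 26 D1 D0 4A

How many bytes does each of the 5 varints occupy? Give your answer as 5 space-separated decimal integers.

Answer: 1 4 2 2 3

Derivation:
  byte[0]=0x52 cont=0 payload=0x52=82: acc |= 82<<0 -> acc=82 shift=7 [end]
Varint 1: bytes[0:1] = 52 -> value 82 (1 byte(s))
  byte[1]=0x99 cont=1 payload=0x19=25: acc |= 25<<0 -> acc=25 shift=7
  byte[2]=0xA9 cont=1 payload=0x29=41: acc |= 41<<7 -> acc=5273 shift=14
  byte[3]=0xF0 cont=1 payload=0x70=112: acc |= 112<<14 -> acc=1840281 shift=21
  byte[4]=0x4A cont=0 payload=0x4A=74: acc |= 74<<21 -> acc=157029529 shift=28 [end]
Varint 2: bytes[1:5] = 99 A9 F0 4A -> value 157029529 (4 byte(s))
  byte[5]=0x93 cont=1 payload=0x13=19: acc |= 19<<0 -> acc=19 shift=7
  byte[6]=0x11 cont=0 payload=0x11=17: acc |= 17<<7 -> acc=2195 shift=14 [end]
Varint 3: bytes[5:7] = 93 11 -> value 2195 (2 byte(s))
  byte[7]=0xDD cont=1 payload=0x5D=93: acc |= 93<<0 -> acc=93 shift=7
  byte[8]=0x26 cont=0 payload=0x26=38: acc |= 38<<7 -> acc=4957 shift=14 [end]
Varint 4: bytes[7:9] = DD 26 -> value 4957 (2 byte(s))
  byte[9]=0xD1 cont=1 payload=0x51=81: acc |= 81<<0 -> acc=81 shift=7
  byte[10]=0xD0 cont=1 payload=0x50=80: acc |= 80<<7 -> acc=10321 shift=14
  byte[11]=0x4A cont=0 payload=0x4A=74: acc |= 74<<14 -> acc=1222737 shift=21 [end]
Varint 5: bytes[9:12] = D1 D0 4A -> value 1222737 (3 byte(s))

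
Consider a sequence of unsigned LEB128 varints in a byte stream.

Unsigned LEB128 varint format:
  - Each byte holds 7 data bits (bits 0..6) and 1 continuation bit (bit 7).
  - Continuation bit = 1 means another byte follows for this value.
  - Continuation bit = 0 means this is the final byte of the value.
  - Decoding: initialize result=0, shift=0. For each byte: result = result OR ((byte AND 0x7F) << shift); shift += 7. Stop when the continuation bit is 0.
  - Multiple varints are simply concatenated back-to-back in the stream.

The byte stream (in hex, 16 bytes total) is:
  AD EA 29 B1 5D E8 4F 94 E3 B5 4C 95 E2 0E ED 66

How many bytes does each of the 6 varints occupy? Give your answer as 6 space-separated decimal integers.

  byte[0]=0xAD cont=1 payload=0x2D=45: acc |= 45<<0 -> acc=45 shift=7
  byte[1]=0xEA cont=1 payload=0x6A=106: acc |= 106<<7 -> acc=13613 shift=14
  byte[2]=0x29 cont=0 payload=0x29=41: acc |= 41<<14 -> acc=685357 shift=21 [end]
Varint 1: bytes[0:3] = AD EA 29 -> value 685357 (3 byte(s))
  byte[3]=0xB1 cont=1 payload=0x31=49: acc |= 49<<0 -> acc=49 shift=7
  byte[4]=0x5D cont=0 payload=0x5D=93: acc |= 93<<7 -> acc=11953 shift=14 [end]
Varint 2: bytes[3:5] = B1 5D -> value 11953 (2 byte(s))
  byte[5]=0xE8 cont=1 payload=0x68=104: acc |= 104<<0 -> acc=104 shift=7
  byte[6]=0x4F cont=0 payload=0x4F=79: acc |= 79<<7 -> acc=10216 shift=14 [end]
Varint 3: bytes[5:7] = E8 4F -> value 10216 (2 byte(s))
  byte[7]=0x94 cont=1 payload=0x14=20: acc |= 20<<0 -> acc=20 shift=7
  byte[8]=0xE3 cont=1 payload=0x63=99: acc |= 99<<7 -> acc=12692 shift=14
  byte[9]=0xB5 cont=1 payload=0x35=53: acc |= 53<<14 -> acc=881044 shift=21
  byte[10]=0x4C cont=0 payload=0x4C=76: acc |= 76<<21 -> acc=160264596 shift=28 [end]
Varint 4: bytes[7:11] = 94 E3 B5 4C -> value 160264596 (4 byte(s))
  byte[11]=0x95 cont=1 payload=0x15=21: acc |= 21<<0 -> acc=21 shift=7
  byte[12]=0xE2 cont=1 payload=0x62=98: acc |= 98<<7 -> acc=12565 shift=14
  byte[13]=0x0E cont=0 payload=0x0E=14: acc |= 14<<14 -> acc=241941 shift=21 [end]
Varint 5: bytes[11:14] = 95 E2 0E -> value 241941 (3 byte(s))
  byte[14]=0xED cont=1 payload=0x6D=109: acc |= 109<<0 -> acc=109 shift=7
  byte[15]=0x66 cont=0 payload=0x66=102: acc |= 102<<7 -> acc=13165 shift=14 [end]
Varint 6: bytes[14:16] = ED 66 -> value 13165 (2 byte(s))

Answer: 3 2 2 4 3 2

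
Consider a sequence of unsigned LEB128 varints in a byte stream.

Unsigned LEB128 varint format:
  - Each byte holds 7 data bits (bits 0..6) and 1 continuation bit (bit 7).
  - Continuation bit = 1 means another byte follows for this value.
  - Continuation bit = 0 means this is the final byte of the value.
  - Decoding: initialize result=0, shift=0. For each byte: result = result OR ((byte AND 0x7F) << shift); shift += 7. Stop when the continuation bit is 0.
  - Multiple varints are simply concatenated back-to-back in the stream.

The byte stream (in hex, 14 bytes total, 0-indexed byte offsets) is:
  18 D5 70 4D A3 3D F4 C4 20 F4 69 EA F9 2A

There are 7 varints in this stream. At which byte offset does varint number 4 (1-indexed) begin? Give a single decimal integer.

Answer: 4

Derivation:
  byte[0]=0x18 cont=0 payload=0x18=24: acc |= 24<<0 -> acc=24 shift=7 [end]
Varint 1: bytes[0:1] = 18 -> value 24 (1 byte(s))
  byte[1]=0xD5 cont=1 payload=0x55=85: acc |= 85<<0 -> acc=85 shift=7
  byte[2]=0x70 cont=0 payload=0x70=112: acc |= 112<<7 -> acc=14421 shift=14 [end]
Varint 2: bytes[1:3] = D5 70 -> value 14421 (2 byte(s))
  byte[3]=0x4D cont=0 payload=0x4D=77: acc |= 77<<0 -> acc=77 shift=7 [end]
Varint 3: bytes[3:4] = 4D -> value 77 (1 byte(s))
  byte[4]=0xA3 cont=1 payload=0x23=35: acc |= 35<<0 -> acc=35 shift=7
  byte[5]=0x3D cont=0 payload=0x3D=61: acc |= 61<<7 -> acc=7843 shift=14 [end]
Varint 4: bytes[4:6] = A3 3D -> value 7843 (2 byte(s))
  byte[6]=0xF4 cont=1 payload=0x74=116: acc |= 116<<0 -> acc=116 shift=7
  byte[7]=0xC4 cont=1 payload=0x44=68: acc |= 68<<7 -> acc=8820 shift=14
  byte[8]=0x20 cont=0 payload=0x20=32: acc |= 32<<14 -> acc=533108 shift=21 [end]
Varint 5: bytes[6:9] = F4 C4 20 -> value 533108 (3 byte(s))
  byte[9]=0xF4 cont=1 payload=0x74=116: acc |= 116<<0 -> acc=116 shift=7
  byte[10]=0x69 cont=0 payload=0x69=105: acc |= 105<<7 -> acc=13556 shift=14 [end]
Varint 6: bytes[9:11] = F4 69 -> value 13556 (2 byte(s))
  byte[11]=0xEA cont=1 payload=0x6A=106: acc |= 106<<0 -> acc=106 shift=7
  byte[12]=0xF9 cont=1 payload=0x79=121: acc |= 121<<7 -> acc=15594 shift=14
  byte[13]=0x2A cont=0 payload=0x2A=42: acc |= 42<<14 -> acc=703722 shift=21 [end]
Varint 7: bytes[11:14] = EA F9 2A -> value 703722 (3 byte(s))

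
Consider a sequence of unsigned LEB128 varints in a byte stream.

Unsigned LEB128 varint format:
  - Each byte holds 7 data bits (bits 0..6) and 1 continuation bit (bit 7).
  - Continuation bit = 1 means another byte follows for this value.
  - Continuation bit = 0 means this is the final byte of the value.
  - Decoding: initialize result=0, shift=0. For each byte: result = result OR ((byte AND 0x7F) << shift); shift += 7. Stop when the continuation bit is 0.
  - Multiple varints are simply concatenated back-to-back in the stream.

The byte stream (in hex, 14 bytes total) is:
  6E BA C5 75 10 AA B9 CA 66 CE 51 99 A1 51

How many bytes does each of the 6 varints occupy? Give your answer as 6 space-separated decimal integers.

  byte[0]=0x6E cont=0 payload=0x6E=110: acc |= 110<<0 -> acc=110 shift=7 [end]
Varint 1: bytes[0:1] = 6E -> value 110 (1 byte(s))
  byte[1]=0xBA cont=1 payload=0x3A=58: acc |= 58<<0 -> acc=58 shift=7
  byte[2]=0xC5 cont=1 payload=0x45=69: acc |= 69<<7 -> acc=8890 shift=14
  byte[3]=0x75 cont=0 payload=0x75=117: acc |= 117<<14 -> acc=1925818 shift=21 [end]
Varint 2: bytes[1:4] = BA C5 75 -> value 1925818 (3 byte(s))
  byte[4]=0x10 cont=0 payload=0x10=16: acc |= 16<<0 -> acc=16 shift=7 [end]
Varint 3: bytes[4:5] = 10 -> value 16 (1 byte(s))
  byte[5]=0xAA cont=1 payload=0x2A=42: acc |= 42<<0 -> acc=42 shift=7
  byte[6]=0xB9 cont=1 payload=0x39=57: acc |= 57<<7 -> acc=7338 shift=14
  byte[7]=0xCA cont=1 payload=0x4A=74: acc |= 74<<14 -> acc=1219754 shift=21
  byte[8]=0x66 cont=0 payload=0x66=102: acc |= 102<<21 -> acc=215129258 shift=28 [end]
Varint 4: bytes[5:9] = AA B9 CA 66 -> value 215129258 (4 byte(s))
  byte[9]=0xCE cont=1 payload=0x4E=78: acc |= 78<<0 -> acc=78 shift=7
  byte[10]=0x51 cont=0 payload=0x51=81: acc |= 81<<7 -> acc=10446 shift=14 [end]
Varint 5: bytes[9:11] = CE 51 -> value 10446 (2 byte(s))
  byte[11]=0x99 cont=1 payload=0x19=25: acc |= 25<<0 -> acc=25 shift=7
  byte[12]=0xA1 cont=1 payload=0x21=33: acc |= 33<<7 -> acc=4249 shift=14
  byte[13]=0x51 cont=0 payload=0x51=81: acc |= 81<<14 -> acc=1331353 shift=21 [end]
Varint 6: bytes[11:14] = 99 A1 51 -> value 1331353 (3 byte(s))

Answer: 1 3 1 4 2 3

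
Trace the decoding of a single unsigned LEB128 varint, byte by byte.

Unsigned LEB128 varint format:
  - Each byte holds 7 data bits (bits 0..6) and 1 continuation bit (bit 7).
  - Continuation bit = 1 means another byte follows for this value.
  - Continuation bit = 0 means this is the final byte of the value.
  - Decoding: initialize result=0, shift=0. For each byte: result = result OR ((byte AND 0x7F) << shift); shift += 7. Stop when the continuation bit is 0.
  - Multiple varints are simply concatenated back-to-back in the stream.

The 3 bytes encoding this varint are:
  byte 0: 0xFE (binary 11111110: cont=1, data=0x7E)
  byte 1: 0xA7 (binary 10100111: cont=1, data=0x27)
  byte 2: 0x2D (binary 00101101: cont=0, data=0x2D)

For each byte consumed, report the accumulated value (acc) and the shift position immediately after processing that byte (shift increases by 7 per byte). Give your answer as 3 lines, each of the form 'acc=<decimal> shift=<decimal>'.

byte 0=0xFE: payload=0x7E=126, contrib = 126<<0 = 126; acc -> 126, shift -> 7
byte 1=0xA7: payload=0x27=39, contrib = 39<<7 = 4992; acc -> 5118, shift -> 14
byte 2=0x2D: payload=0x2D=45, contrib = 45<<14 = 737280; acc -> 742398, shift -> 21

Answer: acc=126 shift=7
acc=5118 shift=14
acc=742398 shift=21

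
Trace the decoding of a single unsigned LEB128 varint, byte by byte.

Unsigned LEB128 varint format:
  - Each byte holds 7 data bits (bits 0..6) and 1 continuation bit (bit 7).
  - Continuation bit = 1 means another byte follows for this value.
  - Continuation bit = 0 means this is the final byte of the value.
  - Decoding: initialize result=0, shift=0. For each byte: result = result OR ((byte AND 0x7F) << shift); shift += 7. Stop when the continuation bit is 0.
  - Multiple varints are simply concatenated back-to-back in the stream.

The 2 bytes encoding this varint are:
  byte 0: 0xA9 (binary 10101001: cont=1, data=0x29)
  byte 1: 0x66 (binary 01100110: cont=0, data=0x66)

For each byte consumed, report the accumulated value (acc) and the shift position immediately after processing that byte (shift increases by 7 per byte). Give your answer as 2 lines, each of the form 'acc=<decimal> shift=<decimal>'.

byte 0=0xA9: payload=0x29=41, contrib = 41<<0 = 41; acc -> 41, shift -> 7
byte 1=0x66: payload=0x66=102, contrib = 102<<7 = 13056; acc -> 13097, shift -> 14

Answer: acc=41 shift=7
acc=13097 shift=14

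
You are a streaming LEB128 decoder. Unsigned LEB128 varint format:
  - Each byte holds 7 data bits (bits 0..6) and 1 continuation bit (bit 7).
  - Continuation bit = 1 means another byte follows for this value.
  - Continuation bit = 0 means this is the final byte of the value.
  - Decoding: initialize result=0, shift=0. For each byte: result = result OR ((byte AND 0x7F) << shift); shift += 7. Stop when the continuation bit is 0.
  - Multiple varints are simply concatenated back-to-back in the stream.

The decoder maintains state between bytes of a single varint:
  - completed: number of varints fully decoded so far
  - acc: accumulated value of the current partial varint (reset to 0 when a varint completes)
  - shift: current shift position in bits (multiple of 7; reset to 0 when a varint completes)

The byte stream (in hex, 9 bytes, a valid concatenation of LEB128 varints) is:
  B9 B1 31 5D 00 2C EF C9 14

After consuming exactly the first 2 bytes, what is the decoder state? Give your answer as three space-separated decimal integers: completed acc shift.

byte[0]=0xB9 cont=1 payload=0x39: acc |= 57<<0 -> completed=0 acc=57 shift=7
byte[1]=0xB1 cont=1 payload=0x31: acc |= 49<<7 -> completed=0 acc=6329 shift=14

Answer: 0 6329 14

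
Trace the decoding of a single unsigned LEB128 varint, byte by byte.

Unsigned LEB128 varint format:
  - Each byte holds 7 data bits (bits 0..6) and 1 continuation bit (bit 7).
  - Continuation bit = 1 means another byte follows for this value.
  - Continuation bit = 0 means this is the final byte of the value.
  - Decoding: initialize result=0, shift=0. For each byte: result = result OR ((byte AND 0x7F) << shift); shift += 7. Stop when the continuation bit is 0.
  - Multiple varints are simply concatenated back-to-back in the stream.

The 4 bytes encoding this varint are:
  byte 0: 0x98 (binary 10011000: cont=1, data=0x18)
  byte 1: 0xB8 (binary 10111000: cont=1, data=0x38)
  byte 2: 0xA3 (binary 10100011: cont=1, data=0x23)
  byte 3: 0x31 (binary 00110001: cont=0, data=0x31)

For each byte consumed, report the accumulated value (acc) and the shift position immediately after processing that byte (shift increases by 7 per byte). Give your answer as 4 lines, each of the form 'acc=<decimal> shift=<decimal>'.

Answer: acc=24 shift=7
acc=7192 shift=14
acc=580632 shift=21
acc=103341080 shift=28

Derivation:
byte 0=0x98: payload=0x18=24, contrib = 24<<0 = 24; acc -> 24, shift -> 7
byte 1=0xB8: payload=0x38=56, contrib = 56<<7 = 7168; acc -> 7192, shift -> 14
byte 2=0xA3: payload=0x23=35, contrib = 35<<14 = 573440; acc -> 580632, shift -> 21
byte 3=0x31: payload=0x31=49, contrib = 49<<21 = 102760448; acc -> 103341080, shift -> 28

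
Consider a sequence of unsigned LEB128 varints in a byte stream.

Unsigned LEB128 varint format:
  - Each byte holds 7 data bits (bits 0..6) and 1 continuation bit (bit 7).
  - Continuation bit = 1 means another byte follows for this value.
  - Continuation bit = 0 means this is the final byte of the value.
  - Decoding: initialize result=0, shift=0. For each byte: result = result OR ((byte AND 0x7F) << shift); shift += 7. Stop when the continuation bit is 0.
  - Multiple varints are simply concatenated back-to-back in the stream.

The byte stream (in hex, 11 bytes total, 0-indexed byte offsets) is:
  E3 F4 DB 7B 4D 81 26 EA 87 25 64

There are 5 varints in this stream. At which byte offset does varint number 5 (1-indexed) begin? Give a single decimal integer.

Answer: 10

Derivation:
  byte[0]=0xE3 cont=1 payload=0x63=99: acc |= 99<<0 -> acc=99 shift=7
  byte[1]=0xF4 cont=1 payload=0x74=116: acc |= 116<<7 -> acc=14947 shift=14
  byte[2]=0xDB cont=1 payload=0x5B=91: acc |= 91<<14 -> acc=1505891 shift=21
  byte[3]=0x7B cont=0 payload=0x7B=123: acc |= 123<<21 -> acc=259455587 shift=28 [end]
Varint 1: bytes[0:4] = E3 F4 DB 7B -> value 259455587 (4 byte(s))
  byte[4]=0x4D cont=0 payload=0x4D=77: acc |= 77<<0 -> acc=77 shift=7 [end]
Varint 2: bytes[4:5] = 4D -> value 77 (1 byte(s))
  byte[5]=0x81 cont=1 payload=0x01=1: acc |= 1<<0 -> acc=1 shift=7
  byte[6]=0x26 cont=0 payload=0x26=38: acc |= 38<<7 -> acc=4865 shift=14 [end]
Varint 3: bytes[5:7] = 81 26 -> value 4865 (2 byte(s))
  byte[7]=0xEA cont=1 payload=0x6A=106: acc |= 106<<0 -> acc=106 shift=7
  byte[8]=0x87 cont=1 payload=0x07=7: acc |= 7<<7 -> acc=1002 shift=14
  byte[9]=0x25 cont=0 payload=0x25=37: acc |= 37<<14 -> acc=607210 shift=21 [end]
Varint 4: bytes[7:10] = EA 87 25 -> value 607210 (3 byte(s))
  byte[10]=0x64 cont=0 payload=0x64=100: acc |= 100<<0 -> acc=100 shift=7 [end]
Varint 5: bytes[10:11] = 64 -> value 100 (1 byte(s))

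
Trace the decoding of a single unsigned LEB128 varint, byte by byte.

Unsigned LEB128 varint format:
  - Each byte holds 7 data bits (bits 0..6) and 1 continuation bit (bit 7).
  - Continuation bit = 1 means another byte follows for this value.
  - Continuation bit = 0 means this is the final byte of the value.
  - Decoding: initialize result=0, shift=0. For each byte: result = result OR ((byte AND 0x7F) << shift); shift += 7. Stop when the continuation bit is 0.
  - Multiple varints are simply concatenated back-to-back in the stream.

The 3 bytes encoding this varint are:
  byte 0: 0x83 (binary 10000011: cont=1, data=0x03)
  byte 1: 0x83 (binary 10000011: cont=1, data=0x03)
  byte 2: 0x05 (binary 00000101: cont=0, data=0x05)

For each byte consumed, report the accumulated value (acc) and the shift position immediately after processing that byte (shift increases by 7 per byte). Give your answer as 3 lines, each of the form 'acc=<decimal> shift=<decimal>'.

byte 0=0x83: payload=0x03=3, contrib = 3<<0 = 3; acc -> 3, shift -> 7
byte 1=0x83: payload=0x03=3, contrib = 3<<7 = 384; acc -> 387, shift -> 14
byte 2=0x05: payload=0x05=5, contrib = 5<<14 = 81920; acc -> 82307, shift -> 21

Answer: acc=3 shift=7
acc=387 shift=14
acc=82307 shift=21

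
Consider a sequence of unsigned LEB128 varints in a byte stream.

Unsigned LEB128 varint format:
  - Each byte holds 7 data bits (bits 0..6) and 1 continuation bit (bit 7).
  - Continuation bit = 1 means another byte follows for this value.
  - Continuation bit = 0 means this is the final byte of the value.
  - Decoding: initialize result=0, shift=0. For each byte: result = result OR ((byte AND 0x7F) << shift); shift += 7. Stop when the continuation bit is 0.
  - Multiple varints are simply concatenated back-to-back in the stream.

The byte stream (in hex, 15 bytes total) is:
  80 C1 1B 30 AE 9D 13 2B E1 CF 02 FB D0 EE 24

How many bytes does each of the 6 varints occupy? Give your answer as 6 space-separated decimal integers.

Answer: 3 1 3 1 3 4

Derivation:
  byte[0]=0x80 cont=1 payload=0x00=0: acc |= 0<<0 -> acc=0 shift=7
  byte[1]=0xC1 cont=1 payload=0x41=65: acc |= 65<<7 -> acc=8320 shift=14
  byte[2]=0x1B cont=0 payload=0x1B=27: acc |= 27<<14 -> acc=450688 shift=21 [end]
Varint 1: bytes[0:3] = 80 C1 1B -> value 450688 (3 byte(s))
  byte[3]=0x30 cont=0 payload=0x30=48: acc |= 48<<0 -> acc=48 shift=7 [end]
Varint 2: bytes[3:4] = 30 -> value 48 (1 byte(s))
  byte[4]=0xAE cont=1 payload=0x2E=46: acc |= 46<<0 -> acc=46 shift=7
  byte[5]=0x9D cont=1 payload=0x1D=29: acc |= 29<<7 -> acc=3758 shift=14
  byte[6]=0x13 cont=0 payload=0x13=19: acc |= 19<<14 -> acc=315054 shift=21 [end]
Varint 3: bytes[4:7] = AE 9D 13 -> value 315054 (3 byte(s))
  byte[7]=0x2B cont=0 payload=0x2B=43: acc |= 43<<0 -> acc=43 shift=7 [end]
Varint 4: bytes[7:8] = 2B -> value 43 (1 byte(s))
  byte[8]=0xE1 cont=1 payload=0x61=97: acc |= 97<<0 -> acc=97 shift=7
  byte[9]=0xCF cont=1 payload=0x4F=79: acc |= 79<<7 -> acc=10209 shift=14
  byte[10]=0x02 cont=0 payload=0x02=2: acc |= 2<<14 -> acc=42977 shift=21 [end]
Varint 5: bytes[8:11] = E1 CF 02 -> value 42977 (3 byte(s))
  byte[11]=0xFB cont=1 payload=0x7B=123: acc |= 123<<0 -> acc=123 shift=7
  byte[12]=0xD0 cont=1 payload=0x50=80: acc |= 80<<7 -> acc=10363 shift=14
  byte[13]=0xEE cont=1 payload=0x6E=110: acc |= 110<<14 -> acc=1812603 shift=21
  byte[14]=0x24 cont=0 payload=0x24=36: acc |= 36<<21 -> acc=77310075 shift=28 [end]
Varint 6: bytes[11:15] = FB D0 EE 24 -> value 77310075 (4 byte(s))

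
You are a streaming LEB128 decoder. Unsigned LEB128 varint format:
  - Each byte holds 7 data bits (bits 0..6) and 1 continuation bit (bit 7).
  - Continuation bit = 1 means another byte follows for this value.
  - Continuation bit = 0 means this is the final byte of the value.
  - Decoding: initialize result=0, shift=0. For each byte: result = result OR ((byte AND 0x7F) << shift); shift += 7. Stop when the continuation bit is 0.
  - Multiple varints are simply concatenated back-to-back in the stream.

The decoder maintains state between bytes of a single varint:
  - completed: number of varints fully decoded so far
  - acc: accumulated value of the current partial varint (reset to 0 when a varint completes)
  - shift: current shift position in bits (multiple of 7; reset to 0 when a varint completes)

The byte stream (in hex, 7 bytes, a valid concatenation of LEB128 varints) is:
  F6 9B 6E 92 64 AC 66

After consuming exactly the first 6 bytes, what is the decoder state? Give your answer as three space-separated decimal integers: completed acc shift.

Answer: 2 44 7

Derivation:
byte[0]=0xF6 cont=1 payload=0x76: acc |= 118<<0 -> completed=0 acc=118 shift=7
byte[1]=0x9B cont=1 payload=0x1B: acc |= 27<<7 -> completed=0 acc=3574 shift=14
byte[2]=0x6E cont=0 payload=0x6E: varint #1 complete (value=1805814); reset -> completed=1 acc=0 shift=0
byte[3]=0x92 cont=1 payload=0x12: acc |= 18<<0 -> completed=1 acc=18 shift=7
byte[4]=0x64 cont=0 payload=0x64: varint #2 complete (value=12818); reset -> completed=2 acc=0 shift=0
byte[5]=0xAC cont=1 payload=0x2C: acc |= 44<<0 -> completed=2 acc=44 shift=7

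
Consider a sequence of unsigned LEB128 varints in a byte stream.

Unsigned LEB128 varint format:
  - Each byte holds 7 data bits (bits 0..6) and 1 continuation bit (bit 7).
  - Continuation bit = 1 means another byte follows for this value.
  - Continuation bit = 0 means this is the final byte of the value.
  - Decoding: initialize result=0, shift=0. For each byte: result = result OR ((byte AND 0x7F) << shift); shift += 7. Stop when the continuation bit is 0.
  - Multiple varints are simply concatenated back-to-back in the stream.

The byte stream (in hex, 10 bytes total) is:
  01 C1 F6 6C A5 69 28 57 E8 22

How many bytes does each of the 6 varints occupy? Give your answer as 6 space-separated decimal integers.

Answer: 1 3 2 1 1 2

Derivation:
  byte[0]=0x01 cont=0 payload=0x01=1: acc |= 1<<0 -> acc=1 shift=7 [end]
Varint 1: bytes[0:1] = 01 -> value 1 (1 byte(s))
  byte[1]=0xC1 cont=1 payload=0x41=65: acc |= 65<<0 -> acc=65 shift=7
  byte[2]=0xF6 cont=1 payload=0x76=118: acc |= 118<<7 -> acc=15169 shift=14
  byte[3]=0x6C cont=0 payload=0x6C=108: acc |= 108<<14 -> acc=1784641 shift=21 [end]
Varint 2: bytes[1:4] = C1 F6 6C -> value 1784641 (3 byte(s))
  byte[4]=0xA5 cont=1 payload=0x25=37: acc |= 37<<0 -> acc=37 shift=7
  byte[5]=0x69 cont=0 payload=0x69=105: acc |= 105<<7 -> acc=13477 shift=14 [end]
Varint 3: bytes[4:6] = A5 69 -> value 13477 (2 byte(s))
  byte[6]=0x28 cont=0 payload=0x28=40: acc |= 40<<0 -> acc=40 shift=7 [end]
Varint 4: bytes[6:7] = 28 -> value 40 (1 byte(s))
  byte[7]=0x57 cont=0 payload=0x57=87: acc |= 87<<0 -> acc=87 shift=7 [end]
Varint 5: bytes[7:8] = 57 -> value 87 (1 byte(s))
  byte[8]=0xE8 cont=1 payload=0x68=104: acc |= 104<<0 -> acc=104 shift=7
  byte[9]=0x22 cont=0 payload=0x22=34: acc |= 34<<7 -> acc=4456 shift=14 [end]
Varint 6: bytes[8:10] = E8 22 -> value 4456 (2 byte(s))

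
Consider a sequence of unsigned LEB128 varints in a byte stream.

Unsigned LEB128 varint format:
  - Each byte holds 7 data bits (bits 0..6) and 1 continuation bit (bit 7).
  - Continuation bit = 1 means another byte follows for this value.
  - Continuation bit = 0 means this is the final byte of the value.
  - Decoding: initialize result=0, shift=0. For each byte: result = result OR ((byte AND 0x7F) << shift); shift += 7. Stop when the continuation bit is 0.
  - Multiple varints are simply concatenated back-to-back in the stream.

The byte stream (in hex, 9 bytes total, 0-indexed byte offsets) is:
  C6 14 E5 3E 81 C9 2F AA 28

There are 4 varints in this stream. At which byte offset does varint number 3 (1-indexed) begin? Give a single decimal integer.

Answer: 4

Derivation:
  byte[0]=0xC6 cont=1 payload=0x46=70: acc |= 70<<0 -> acc=70 shift=7
  byte[1]=0x14 cont=0 payload=0x14=20: acc |= 20<<7 -> acc=2630 shift=14 [end]
Varint 1: bytes[0:2] = C6 14 -> value 2630 (2 byte(s))
  byte[2]=0xE5 cont=1 payload=0x65=101: acc |= 101<<0 -> acc=101 shift=7
  byte[3]=0x3E cont=0 payload=0x3E=62: acc |= 62<<7 -> acc=8037 shift=14 [end]
Varint 2: bytes[2:4] = E5 3E -> value 8037 (2 byte(s))
  byte[4]=0x81 cont=1 payload=0x01=1: acc |= 1<<0 -> acc=1 shift=7
  byte[5]=0xC9 cont=1 payload=0x49=73: acc |= 73<<7 -> acc=9345 shift=14
  byte[6]=0x2F cont=0 payload=0x2F=47: acc |= 47<<14 -> acc=779393 shift=21 [end]
Varint 3: bytes[4:7] = 81 C9 2F -> value 779393 (3 byte(s))
  byte[7]=0xAA cont=1 payload=0x2A=42: acc |= 42<<0 -> acc=42 shift=7
  byte[8]=0x28 cont=0 payload=0x28=40: acc |= 40<<7 -> acc=5162 shift=14 [end]
Varint 4: bytes[7:9] = AA 28 -> value 5162 (2 byte(s))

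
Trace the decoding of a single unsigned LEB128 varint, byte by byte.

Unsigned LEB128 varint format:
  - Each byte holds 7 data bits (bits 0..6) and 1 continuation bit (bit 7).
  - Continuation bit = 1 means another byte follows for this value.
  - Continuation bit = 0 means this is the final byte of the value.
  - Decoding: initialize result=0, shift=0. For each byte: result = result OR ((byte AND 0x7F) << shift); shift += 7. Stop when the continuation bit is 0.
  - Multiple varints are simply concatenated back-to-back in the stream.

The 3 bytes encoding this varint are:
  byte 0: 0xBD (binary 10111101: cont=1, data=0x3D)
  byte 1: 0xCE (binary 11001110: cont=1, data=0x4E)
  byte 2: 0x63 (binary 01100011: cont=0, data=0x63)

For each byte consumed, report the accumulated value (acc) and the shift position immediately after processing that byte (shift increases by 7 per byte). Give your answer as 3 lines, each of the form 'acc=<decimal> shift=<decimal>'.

Answer: acc=61 shift=7
acc=10045 shift=14
acc=1632061 shift=21

Derivation:
byte 0=0xBD: payload=0x3D=61, contrib = 61<<0 = 61; acc -> 61, shift -> 7
byte 1=0xCE: payload=0x4E=78, contrib = 78<<7 = 9984; acc -> 10045, shift -> 14
byte 2=0x63: payload=0x63=99, contrib = 99<<14 = 1622016; acc -> 1632061, shift -> 21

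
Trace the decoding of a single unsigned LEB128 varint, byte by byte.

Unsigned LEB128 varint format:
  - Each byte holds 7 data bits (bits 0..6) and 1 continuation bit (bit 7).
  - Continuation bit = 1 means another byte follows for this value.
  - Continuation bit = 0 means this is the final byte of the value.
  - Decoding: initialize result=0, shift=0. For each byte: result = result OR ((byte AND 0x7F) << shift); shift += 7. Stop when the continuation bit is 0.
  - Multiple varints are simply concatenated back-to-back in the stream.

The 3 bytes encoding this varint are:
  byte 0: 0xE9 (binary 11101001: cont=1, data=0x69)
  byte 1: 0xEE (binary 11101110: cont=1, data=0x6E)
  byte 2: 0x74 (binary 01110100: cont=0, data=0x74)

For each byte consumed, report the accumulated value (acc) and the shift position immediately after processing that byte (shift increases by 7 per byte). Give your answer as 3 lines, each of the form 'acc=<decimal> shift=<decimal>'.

Answer: acc=105 shift=7
acc=14185 shift=14
acc=1914729 shift=21

Derivation:
byte 0=0xE9: payload=0x69=105, contrib = 105<<0 = 105; acc -> 105, shift -> 7
byte 1=0xEE: payload=0x6E=110, contrib = 110<<7 = 14080; acc -> 14185, shift -> 14
byte 2=0x74: payload=0x74=116, contrib = 116<<14 = 1900544; acc -> 1914729, shift -> 21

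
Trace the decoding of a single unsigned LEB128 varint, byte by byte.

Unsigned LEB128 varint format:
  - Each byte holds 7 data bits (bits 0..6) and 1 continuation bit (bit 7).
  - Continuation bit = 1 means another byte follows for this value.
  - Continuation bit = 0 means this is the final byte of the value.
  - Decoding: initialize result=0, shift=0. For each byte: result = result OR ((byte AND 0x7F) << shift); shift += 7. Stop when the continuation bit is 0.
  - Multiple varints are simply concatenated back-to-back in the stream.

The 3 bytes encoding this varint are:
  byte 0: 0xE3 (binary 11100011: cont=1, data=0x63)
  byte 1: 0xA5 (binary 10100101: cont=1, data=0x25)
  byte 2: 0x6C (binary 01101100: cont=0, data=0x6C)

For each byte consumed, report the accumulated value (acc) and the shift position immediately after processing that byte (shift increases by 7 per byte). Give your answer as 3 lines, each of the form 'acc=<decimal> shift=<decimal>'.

byte 0=0xE3: payload=0x63=99, contrib = 99<<0 = 99; acc -> 99, shift -> 7
byte 1=0xA5: payload=0x25=37, contrib = 37<<7 = 4736; acc -> 4835, shift -> 14
byte 2=0x6C: payload=0x6C=108, contrib = 108<<14 = 1769472; acc -> 1774307, shift -> 21

Answer: acc=99 shift=7
acc=4835 shift=14
acc=1774307 shift=21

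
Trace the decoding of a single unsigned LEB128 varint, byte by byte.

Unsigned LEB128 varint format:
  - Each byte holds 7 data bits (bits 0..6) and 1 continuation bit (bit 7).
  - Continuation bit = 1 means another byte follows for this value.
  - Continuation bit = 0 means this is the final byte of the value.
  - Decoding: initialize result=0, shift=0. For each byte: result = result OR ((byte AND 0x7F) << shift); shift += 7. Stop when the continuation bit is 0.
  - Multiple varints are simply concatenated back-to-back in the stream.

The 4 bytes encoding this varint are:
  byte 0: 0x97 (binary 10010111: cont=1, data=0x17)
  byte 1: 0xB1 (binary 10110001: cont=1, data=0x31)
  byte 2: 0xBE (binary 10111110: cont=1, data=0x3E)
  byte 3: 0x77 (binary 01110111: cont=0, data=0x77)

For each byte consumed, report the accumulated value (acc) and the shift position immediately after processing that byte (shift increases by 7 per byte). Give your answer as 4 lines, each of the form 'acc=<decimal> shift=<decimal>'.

Answer: acc=23 shift=7
acc=6295 shift=14
acc=1022103 shift=21
acc=250583191 shift=28

Derivation:
byte 0=0x97: payload=0x17=23, contrib = 23<<0 = 23; acc -> 23, shift -> 7
byte 1=0xB1: payload=0x31=49, contrib = 49<<7 = 6272; acc -> 6295, shift -> 14
byte 2=0xBE: payload=0x3E=62, contrib = 62<<14 = 1015808; acc -> 1022103, shift -> 21
byte 3=0x77: payload=0x77=119, contrib = 119<<21 = 249561088; acc -> 250583191, shift -> 28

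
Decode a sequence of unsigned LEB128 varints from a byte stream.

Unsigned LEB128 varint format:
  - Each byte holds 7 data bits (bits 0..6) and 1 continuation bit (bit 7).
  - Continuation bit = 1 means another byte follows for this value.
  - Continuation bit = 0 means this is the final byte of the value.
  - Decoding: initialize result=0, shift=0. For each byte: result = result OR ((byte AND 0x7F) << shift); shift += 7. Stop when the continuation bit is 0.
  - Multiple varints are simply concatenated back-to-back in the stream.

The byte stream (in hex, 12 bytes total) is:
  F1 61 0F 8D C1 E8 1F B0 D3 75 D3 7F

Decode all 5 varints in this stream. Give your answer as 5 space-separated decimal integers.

Answer: 12529 15 66723981 1927600 16339

Derivation:
  byte[0]=0xF1 cont=1 payload=0x71=113: acc |= 113<<0 -> acc=113 shift=7
  byte[1]=0x61 cont=0 payload=0x61=97: acc |= 97<<7 -> acc=12529 shift=14 [end]
Varint 1: bytes[0:2] = F1 61 -> value 12529 (2 byte(s))
  byte[2]=0x0F cont=0 payload=0x0F=15: acc |= 15<<0 -> acc=15 shift=7 [end]
Varint 2: bytes[2:3] = 0F -> value 15 (1 byte(s))
  byte[3]=0x8D cont=1 payload=0x0D=13: acc |= 13<<0 -> acc=13 shift=7
  byte[4]=0xC1 cont=1 payload=0x41=65: acc |= 65<<7 -> acc=8333 shift=14
  byte[5]=0xE8 cont=1 payload=0x68=104: acc |= 104<<14 -> acc=1712269 shift=21
  byte[6]=0x1F cont=0 payload=0x1F=31: acc |= 31<<21 -> acc=66723981 shift=28 [end]
Varint 3: bytes[3:7] = 8D C1 E8 1F -> value 66723981 (4 byte(s))
  byte[7]=0xB0 cont=1 payload=0x30=48: acc |= 48<<0 -> acc=48 shift=7
  byte[8]=0xD3 cont=1 payload=0x53=83: acc |= 83<<7 -> acc=10672 shift=14
  byte[9]=0x75 cont=0 payload=0x75=117: acc |= 117<<14 -> acc=1927600 shift=21 [end]
Varint 4: bytes[7:10] = B0 D3 75 -> value 1927600 (3 byte(s))
  byte[10]=0xD3 cont=1 payload=0x53=83: acc |= 83<<0 -> acc=83 shift=7
  byte[11]=0x7F cont=0 payload=0x7F=127: acc |= 127<<7 -> acc=16339 shift=14 [end]
Varint 5: bytes[10:12] = D3 7F -> value 16339 (2 byte(s))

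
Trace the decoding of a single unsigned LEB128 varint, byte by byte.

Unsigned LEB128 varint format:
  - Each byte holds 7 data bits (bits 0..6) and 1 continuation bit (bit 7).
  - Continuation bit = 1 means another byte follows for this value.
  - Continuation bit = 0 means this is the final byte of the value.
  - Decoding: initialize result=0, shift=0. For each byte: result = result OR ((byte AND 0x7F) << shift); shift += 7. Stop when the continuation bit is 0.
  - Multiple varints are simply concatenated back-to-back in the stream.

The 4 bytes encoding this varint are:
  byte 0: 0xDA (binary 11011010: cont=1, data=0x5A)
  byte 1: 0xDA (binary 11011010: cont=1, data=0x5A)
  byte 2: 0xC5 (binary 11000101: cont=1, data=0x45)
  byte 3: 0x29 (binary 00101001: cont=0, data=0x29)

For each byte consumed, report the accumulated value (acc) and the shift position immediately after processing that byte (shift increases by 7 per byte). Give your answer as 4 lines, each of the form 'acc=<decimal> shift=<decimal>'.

byte 0=0xDA: payload=0x5A=90, contrib = 90<<0 = 90; acc -> 90, shift -> 7
byte 1=0xDA: payload=0x5A=90, contrib = 90<<7 = 11520; acc -> 11610, shift -> 14
byte 2=0xC5: payload=0x45=69, contrib = 69<<14 = 1130496; acc -> 1142106, shift -> 21
byte 3=0x29: payload=0x29=41, contrib = 41<<21 = 85983232; acc -> 87125338, shift -> 28

Answer: acc=90 shift=7
acc=11610 shift=14
acc=1142106 shift=21
acc=87125338 shift=28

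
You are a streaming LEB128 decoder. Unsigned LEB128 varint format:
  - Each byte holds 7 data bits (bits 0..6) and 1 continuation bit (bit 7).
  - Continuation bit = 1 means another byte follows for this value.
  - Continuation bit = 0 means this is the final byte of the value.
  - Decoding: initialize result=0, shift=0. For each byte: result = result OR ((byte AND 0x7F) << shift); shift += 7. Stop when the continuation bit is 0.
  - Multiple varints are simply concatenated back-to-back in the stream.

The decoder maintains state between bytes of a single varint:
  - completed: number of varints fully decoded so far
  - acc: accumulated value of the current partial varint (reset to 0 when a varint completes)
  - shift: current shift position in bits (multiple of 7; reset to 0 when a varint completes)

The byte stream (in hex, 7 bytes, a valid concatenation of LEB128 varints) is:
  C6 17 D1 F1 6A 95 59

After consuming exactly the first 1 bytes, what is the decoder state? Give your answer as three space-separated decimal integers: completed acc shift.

Answer: 0 70 7

Derivation:
byte[0]=0xC6 cont=1 payload=0x46: acc |= 70<<0 -> completed=0 acc=70 shift=7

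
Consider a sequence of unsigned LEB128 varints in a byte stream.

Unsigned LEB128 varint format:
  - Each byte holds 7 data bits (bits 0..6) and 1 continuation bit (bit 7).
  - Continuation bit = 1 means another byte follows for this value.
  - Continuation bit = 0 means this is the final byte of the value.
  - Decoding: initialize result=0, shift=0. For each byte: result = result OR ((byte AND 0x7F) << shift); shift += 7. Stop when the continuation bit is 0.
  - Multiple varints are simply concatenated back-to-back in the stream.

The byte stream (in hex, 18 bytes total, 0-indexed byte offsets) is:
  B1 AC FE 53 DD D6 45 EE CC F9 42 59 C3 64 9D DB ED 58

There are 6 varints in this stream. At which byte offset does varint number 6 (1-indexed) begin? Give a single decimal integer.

Answer: 14

Derivation:
  byte[0]=0xB1 cont=1 payload=0x31=49: acc |= 49<<0 -> acc=49 shift=7
  byte[1]=0xAC cont=1 payload=0x2C=44: acc |= 44<<7 -> acc=5681 shift=14
  byte[2]=0xFE cont=1 payload=0x7E=126: acc |= 126<<14 -> acc=2070065 shift=21
  byte[3]=0x53 cont=0 payload=0x53=83: acc |= 83<<21 -> acc=176133681 shift=28 [end]
Varint 1: bytes[0:4] = B1 AC FE 53 -> value 176133681 (4 byte(s))
  byte[4]=0xDD cont=1 payload=0x5D=93: acc |= 93<<0 -> acc=93 shift=7
  byte[5]=0xD6 cont=1 payload=0x56=86: acc |= 86<<7 -> acc=11101 shift=14
  byte[6]=0x45 cont=0 payload=0x45=69: acc |= 69<<14 -> acc=1141597 shift=21 [end]
Varint 2: bytes[4:7] = DD D6 45 -> value 1141597 (3 byte(s))
  byte[7]=0xEE cont=1 payload=0x6E=110: acc |= 110<<0 -> acc=110 shift=7
  byte[8]=0xCC cont=1 payload=0x4C=76: acc |= 76<<7 -> acc=9838 shift=14
  byte[9]=0xF9 cont=1 payload=0x79=121: acc |= 121<<14 -> acc=1992302 shift=21
  byte[10]=0x42 cont=0 payload=0x42=66: acc |= 66<<21 -> acc=140404334 shift=28 [end]
Varint 3: bytes[7:11] = EE CC F9 42 -> value 140404334 (4 byte(s))
  byte[11]=0x59 cont=0 payload=0x59=89: acc |= 89<<0 -> acc=89 shift=7 [end]
Varint 4: bytes[11:12] = 59 -> value 89 (1 byte(s))
  byte[12]=0xC3 cont=1 payload=0x43=67: acc |= 67<<0 -> acc=67 shift=7
  byte[13]=0x64 cont=0 payload=0x64=100: acc |= 100<<7 -> acc=12867 shift=14 [end]
Varint 5: bytes[12:14] = C3 64 -> value 12867 (2 byte(s))
  byte[14]=0x9D cont=1 payload=0x1D=29: acc |= 29<<0 -> acc=29 shift=7
  byte[15]=0xDB cont=1 payload=0x5B=91: acc |= 91<<7 -> acc=11677 shift=14
  byte[16]=0xED cont=1 payload=0x6D=109: acc |= 109<<14 -> acc=1797533 shift=21
  byte[17]=0x58 cont=0 payload=0x58=88: acc |= 88<<21 -> acc=186346909 shift=28 [end]
Varint 6: bytes[14:18] = 9D DB ED 58 -> value 186346909 (4 byte(s))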